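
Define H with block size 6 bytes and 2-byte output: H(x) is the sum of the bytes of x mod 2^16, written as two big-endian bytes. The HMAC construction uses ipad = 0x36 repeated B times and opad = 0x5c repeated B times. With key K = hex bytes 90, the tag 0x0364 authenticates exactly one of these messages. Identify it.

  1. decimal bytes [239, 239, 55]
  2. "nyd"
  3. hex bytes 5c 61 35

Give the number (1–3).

Key hex bytes 90 is 1 byte ≤ B = 6; zero-pad to 6 bytes: K' = 90 00 00 00 00 00.
K' ⊕ ipad = a6 36 36 36 36 36; K' ⊕ opad = cc 5c 5c 5c 5c 5c.
m1: inner = H(a6 36 36 36 36 36 ef ef 37) = 03 c9; tag = H(cc 5c 5c 5c 5c 5c 03 c9) = 0364 ← matches
m2: inner = H(a6 36 36 36 36 36 6e 79 64) = 02 ff; tag = H(cc 5c 5c 5c 5c 5c 02 ff) = 0399
m3: inner = H(a6 36 36 36 36 36 5c 61 35) = 02 a6; tag = H(cc 5c 5c 5c 5c 5c 02 a6) = 0340

1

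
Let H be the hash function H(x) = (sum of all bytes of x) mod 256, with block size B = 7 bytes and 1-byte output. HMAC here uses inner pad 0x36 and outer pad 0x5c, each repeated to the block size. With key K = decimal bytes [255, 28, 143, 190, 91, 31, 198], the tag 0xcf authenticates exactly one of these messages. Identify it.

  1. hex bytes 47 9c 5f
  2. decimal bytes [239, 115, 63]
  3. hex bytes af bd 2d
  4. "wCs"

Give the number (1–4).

3

Key decimal bytes [255, 28, 143, 190, 91, 31, 198] = ff 1c 8f be 5b 1f c6 is exactly B = 7 bytes: K' = ff 1c 8f be 5b 1f c6.
K' ⊕ ipad = c9 2a b9 88 6d 29 f0; K' ⊕ opad = a3 40 d3 e2 07 43 9a.
m1: inner = H(c9 2a b9 88 6d 29 f0 47 9c 5f) = fc; tag = H(a3 40 d3 e2 07 43 9a fc) = 78
m2: inner = H(c9 2a b9 88 6d 29 f0 ef 73 3f) = 5b; tag = H(a3 40 d3 e2 07 43 9a 5b) = d7
m3: inner = H(c9 2a b9 88 6d 29 f0 af bd 2d) = 53; tag = H(a3 40 d3 e2 07 43 9a 53) = cf ← matches
m4: inner = H(c9 2a b9 88 6d 29 f0 77 43 73) = e7; tag = H(a3 40 d3 e2 07 43 9a e7) = 63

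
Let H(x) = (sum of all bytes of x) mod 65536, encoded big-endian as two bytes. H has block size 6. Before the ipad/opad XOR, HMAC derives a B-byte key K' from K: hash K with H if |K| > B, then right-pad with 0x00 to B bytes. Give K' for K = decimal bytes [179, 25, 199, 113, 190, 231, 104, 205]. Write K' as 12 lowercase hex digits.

|K| = 8 > B = 6, so first hash the key.
H(K): sum = 179+25+199+113+190+231+104+205 = 1246 → 04 de.
Zero-pad H(K) = 04 de to 6 bytes: K' = 04 de 00 00 00 00.

04de00000000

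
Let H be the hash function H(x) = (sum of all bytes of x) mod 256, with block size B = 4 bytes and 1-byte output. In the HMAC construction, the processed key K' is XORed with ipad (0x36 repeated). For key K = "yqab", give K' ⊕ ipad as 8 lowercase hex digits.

4f475754

Key "yqab" = 79 71 61 62 is exactly B = 4 bytes: K' = 79 71 61 62.
XOR each byte with 0x36: 79⊕36=4f, 71⊕36=47, 61⊕36=57, 62⊕36=54.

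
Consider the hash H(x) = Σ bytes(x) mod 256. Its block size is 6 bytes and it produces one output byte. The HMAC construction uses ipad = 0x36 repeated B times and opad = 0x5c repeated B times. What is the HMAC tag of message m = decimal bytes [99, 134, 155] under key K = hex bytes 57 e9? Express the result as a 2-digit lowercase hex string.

Key hex bytes 57 e9 is 2 bytes ≤ B = 6; zero-pad to 6 bytes: K' = 57 e9 00 00 00 00.
K' ⊕ ipad = 61 df 36 36 36 36.  K' ⊕ opad = 0b b5 5c 5c 5c 5c.
Inner input = (K'⊕ipad) ∥ m = 61 df 36 36 36 36 ∥ 63 86 9b.
Inner hash: sum = 97+223+54+54+54+54+99+134+155 = 924; mod 256 = 156 → 9c.
Outer input = (K'⊕opad) ∥ inner = 0b b5 5c 5c 5c 5c ∥ 9c.
Outer hash (tag): sum = 11+181+92+92+92+92+156 = 716; mod 256 = 204 → cc.

cc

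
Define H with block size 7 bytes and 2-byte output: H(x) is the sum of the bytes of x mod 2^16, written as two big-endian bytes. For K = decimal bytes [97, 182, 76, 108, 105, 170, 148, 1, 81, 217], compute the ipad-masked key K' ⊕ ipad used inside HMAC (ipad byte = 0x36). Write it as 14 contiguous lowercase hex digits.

32973636363636

Key decimal bytes [97, 182, 76, 108, 105, 170, 148, 1, 81, 217] = 61 b6 4c 6c 69 aa 94 01 51 d9 is 10 bytes > B = 7, so hash it first: H(key) = 04 a1, then zero-pad to 7 bytes: K' = 04 a1 00 00 00 00 00.
XOR each byte with 0x36: 04⊕36=32, a1⊕36=97, 00⊕36=36, 00⊕36=36, 00⊕36=36, 00⊕36=36, 00⊕36=36.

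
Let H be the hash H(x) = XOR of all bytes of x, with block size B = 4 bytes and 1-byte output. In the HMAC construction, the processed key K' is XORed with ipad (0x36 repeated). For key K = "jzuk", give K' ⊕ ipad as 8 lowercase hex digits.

5c4c435d

Key "jzuk" = 6a 7a 75 6b is exactly B = 4 bytes: K' = 6a 7a 75 6b.
XOR each byte with 0x36: 6a⊕36=5c, 7a⊕36=4c, 75⊕36=43, 6b⊕36=5d.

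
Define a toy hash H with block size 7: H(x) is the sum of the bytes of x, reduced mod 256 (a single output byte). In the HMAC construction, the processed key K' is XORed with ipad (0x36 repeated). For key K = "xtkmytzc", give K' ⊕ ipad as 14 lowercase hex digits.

b8363636363636

Key "xtkmytzc" = 78 74 6b 6d 79 74 7a 63 is 8 bytes > B = 7, so hash it first: H(key) = 8e, then zero-pad to 7 bytes: K' = 8e 00 00 00 00 00 00.
XOR each byte with 0x36: 8e⊕36=b8, 00⊕36=36, 00⊕36=36, 00⊕36=36, 00⊕36=36, 00⊕36=36, 00⊕36=36.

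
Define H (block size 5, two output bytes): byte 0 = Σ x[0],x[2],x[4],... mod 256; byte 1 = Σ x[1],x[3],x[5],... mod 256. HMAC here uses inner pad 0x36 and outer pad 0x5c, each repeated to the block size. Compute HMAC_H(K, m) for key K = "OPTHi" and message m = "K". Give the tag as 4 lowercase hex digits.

Key "OPTHi" = 4f 50 54 48 69 is exactly B = 5 bytes: K' = 4f 50 54 48 69.
K' ⊕ ipad = 79 66 62 7e 5f.  K' ⊕ opad = 13 0c 08 14 35.
Inner input = (K'⊕ipad) ∥ m = 79 66 62 7e 5f ∥ 4b.
Inner hash: even-index sum = 314 mod 256 = 58; odd-index sum = 303 mod 256 = 47 → 3a 2f.
Outer input = (K'⊕opad) ∥ inner = 13 0c 08 14 35 ∥ 3a 2f.
Outer hash (tag): even-index sum = 127 mod 256 = 127; odd-index sum = 90 mod 256 = 90 → 7f 5a.

7f5a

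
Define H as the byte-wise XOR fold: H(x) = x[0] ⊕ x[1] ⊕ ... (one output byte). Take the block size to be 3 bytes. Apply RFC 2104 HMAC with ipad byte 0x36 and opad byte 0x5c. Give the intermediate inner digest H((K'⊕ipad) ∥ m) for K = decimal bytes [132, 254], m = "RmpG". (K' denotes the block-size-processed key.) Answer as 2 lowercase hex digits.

Key decimal bytes [132, 254] = 84 fe is 2 bytes ≤ B = 3; zero-pad to 3 bytes: K' = 84 fe 00.
K' ⊕ ipad = b2 c8 36.
Inner input = b2 c8 36 ∥ 52 6d 70 47.
Inner hash: XOR b2⊕c8⊕36⊕52⊕6d⊕70⊕47 = 44.

44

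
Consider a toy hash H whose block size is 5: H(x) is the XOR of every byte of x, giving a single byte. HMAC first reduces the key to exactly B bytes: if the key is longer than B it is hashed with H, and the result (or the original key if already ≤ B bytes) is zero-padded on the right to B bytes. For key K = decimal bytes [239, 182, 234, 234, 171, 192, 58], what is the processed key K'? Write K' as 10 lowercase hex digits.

0800000000

|K| = 7 > B = 5, so first hash the key.
H(K): XOR ef⊕b6⊕ea⊕ea⊕ab⊕c0⊕3a = 08.
Zero-pad H(K) = 08 to 5 bytes: K' = 08 00 00 00 00.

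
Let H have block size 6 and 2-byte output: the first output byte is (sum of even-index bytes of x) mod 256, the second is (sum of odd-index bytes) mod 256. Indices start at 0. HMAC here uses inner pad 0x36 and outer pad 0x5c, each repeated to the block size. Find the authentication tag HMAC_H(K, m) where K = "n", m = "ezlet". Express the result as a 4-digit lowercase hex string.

Key "n" = 6e is 1 byte ≤ B = 6; zero-pad to 6 bytes: K' = 6e 00 00 00 00 00.
K' ⊕ ipad = 58 36 36 36 36 36.  K' ⊕ opad = 32 5c 5c 5c 5c 5c.
Inner input = (K'⊕ipad) ∥ m = 58 36 36 36 36 36 ∥ 65 7a 6c 65 74.
Inner hash: even-index sum = 521 mod 256 = 9; odd-index sum = 385 mod 256 = 129 → 09 81.
Outer input = (K'⊕opad) ∥ inner = 32 5c 5c 5c 5c 5c ∥ 09 81.
Outer hash (tag): even-index sum = 243 mod 256 = 243; odd-index sum = 405 mod 256 = 149 → f3 95.

f395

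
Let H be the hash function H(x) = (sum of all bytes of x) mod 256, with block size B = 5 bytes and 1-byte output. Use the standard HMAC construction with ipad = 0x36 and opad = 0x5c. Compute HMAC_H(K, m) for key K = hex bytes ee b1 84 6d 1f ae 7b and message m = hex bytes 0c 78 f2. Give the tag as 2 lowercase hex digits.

Key hex bytes ee b1 84 6d 1f ae 7b is 7 bytes > B = 5, so hash it first: H(key) = d8, then zero-pad to 5 bytes: K' = d8 00 00 00 00.
K' ⊕ ipad = ee 36 36 36 36.  K' ⊕ opad = 84 5c 5c 5c 5c.
Inner input = (K'⊕ipad) ∥ m = ee 36 36 36 36 ∥ 0c 78 f2.
Inner hash: sum = 238+54+54+54+54+12+120+242 = 828; mod 256 = 60 → 3c.
Outer input = (K'⊕opad) ∥ inner = 84 5c 5c 5c 5c ∥ 3c.
Outer hash (tag): sum = 132+92+92+92+92+60 = 560; mod 256 = 48 → 30.

30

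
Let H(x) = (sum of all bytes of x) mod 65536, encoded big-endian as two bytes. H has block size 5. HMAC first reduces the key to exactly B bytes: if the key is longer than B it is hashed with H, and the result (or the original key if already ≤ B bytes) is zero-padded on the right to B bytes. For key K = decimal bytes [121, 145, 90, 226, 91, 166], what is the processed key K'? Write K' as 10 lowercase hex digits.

0347000000

|K| = 6 > B = 5, so first hash the key.
H(K): sum = 121+145+90+226+91+166 = 839 → 03 47.
Zero-pad H(K) = 03 47 to 5 bytes: K' = 03 47 00 00 00.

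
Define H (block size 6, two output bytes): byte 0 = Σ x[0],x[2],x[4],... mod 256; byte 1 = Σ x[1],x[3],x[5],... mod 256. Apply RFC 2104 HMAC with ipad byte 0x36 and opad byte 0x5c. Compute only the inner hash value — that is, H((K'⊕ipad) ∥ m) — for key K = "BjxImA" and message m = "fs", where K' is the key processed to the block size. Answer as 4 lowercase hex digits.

83c5

Key "BjxImA" = 42 6a 78 49 6d 41 is exactly B = 6 bytes: K' = 42 6a 78 49 6d 41.
K' ⊕ ipad = 74 5c 4e 7f 5b 77.
Inner input = 74 5c 4e 7f 5b 77 ∥ 66 73.
Inner hash: even-index sum = 387 mod 256 = 131; odd-index sum = 453 mod 256 = 197 → 83 c5.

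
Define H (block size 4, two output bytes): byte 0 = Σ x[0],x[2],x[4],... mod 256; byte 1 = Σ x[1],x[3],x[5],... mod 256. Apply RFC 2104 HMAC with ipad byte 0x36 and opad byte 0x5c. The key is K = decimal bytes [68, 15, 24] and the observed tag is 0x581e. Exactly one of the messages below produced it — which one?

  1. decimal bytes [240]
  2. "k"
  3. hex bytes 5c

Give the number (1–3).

Key decimal bytes [68, 15, 24] = 44 0f 18 is 3 bytes ≤ B = 4; zero-pad to 4 bytes: K' = 44 0f 18 00.
K' ⊕ ipad = 72 39 2e 36; K' ⊕ opad = 18 53 44 5c.
m1: inner = H(72 39 2e 36 f0) = 90 6f; tag = H(18 53 44 5c 90 6f) = ec1e
m2: inner = H(72 39 2e 36 6b) = 0b 6f; tag = H(18 53 44 5c 0b 6f) = 671e
m3: inner = H(72 39 2e 36 5c) = fc 6f; tag = H(18 53 44 5c fc 6f) = 581e ← matches

3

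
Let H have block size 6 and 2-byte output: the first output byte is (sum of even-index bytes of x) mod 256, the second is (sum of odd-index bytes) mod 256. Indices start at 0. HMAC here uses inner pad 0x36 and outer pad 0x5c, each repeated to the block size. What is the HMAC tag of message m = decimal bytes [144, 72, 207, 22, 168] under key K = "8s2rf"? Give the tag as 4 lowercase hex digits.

75d6

Key "8s2rf" = 38 73 32 72 66 is 5 bytes ≤ B = 6; zero-pad to 6 bytes: K' = 38 73 32 72 66 00.
K' ⊕ ipad = 0e 45 04 44 50 36.  K' ⊕ opad = 64 2f 6e 2e 3a 5c.
Inner input = (K'⊕ipad) ∥ m = 0e 45 04 44 50 36 ∥ 90 48 cf 16 a8.
Inner hash: even-index sum = 617 mod 256 = 105; odd-index sum = 285 mod 256 = 29 → 69 1d.
Outer input = (K'⊕opad) ∥ inner = 64 2f 6e 2e 3a 5c ∥ 69 1d.
Outer hash (tag): even-index sum = 373 mod 256 = 117; odd-index sum = 214 mod 256 = 214 → 75 d6.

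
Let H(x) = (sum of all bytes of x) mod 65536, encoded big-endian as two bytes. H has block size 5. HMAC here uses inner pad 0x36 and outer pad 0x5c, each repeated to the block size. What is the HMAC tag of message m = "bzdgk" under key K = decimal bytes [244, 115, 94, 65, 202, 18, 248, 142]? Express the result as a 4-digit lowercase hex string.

01e7

Key decimal bytes [244, 115, 94, 65, 202, 18, 248, 142] = f4 73 5e 41 ca 12 f8 8e is 8 bytes > B = 5, so hash it first: H(key) = 04 68, then zero-pad to 5 bytes: K' = 04 68 00 00 00.
K' ⊕ ipad = 32 5e 36 36 36.  K' ⊕ opad = 58 34 5c 5c 5c.
Inner input = (K'⊕ipad) ∥ m = 32 5e 36 36 36 ∥ 62 7a 64 67 6b.
Inner hash: sum = 50+94+54+54+54+98+122+100+103+107 = 836 → 03 44.
Outer input = (K'⊕opad) ∥ inner = 58 34 5c 5c 5c ∥ 03 44.
Outer hash (tag): sum = 88+52+92+92+92+3+68 = 487 → 01 e7.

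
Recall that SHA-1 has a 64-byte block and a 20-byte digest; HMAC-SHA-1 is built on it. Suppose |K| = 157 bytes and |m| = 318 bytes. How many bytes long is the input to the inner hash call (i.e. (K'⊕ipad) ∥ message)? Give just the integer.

Key is 157 > 64 bytes, so it is hashed to 20 bytes then zero-padded to 64: |K'| = 64.
Inner input = (K'⊕ipad) ∥ m → 64 + 318 = 382 bytes.

382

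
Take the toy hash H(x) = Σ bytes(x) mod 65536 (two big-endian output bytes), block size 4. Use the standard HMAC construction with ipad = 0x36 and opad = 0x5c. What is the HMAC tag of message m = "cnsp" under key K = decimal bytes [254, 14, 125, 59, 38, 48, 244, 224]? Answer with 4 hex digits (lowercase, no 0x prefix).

Key decimal bytes [254, 14, 125, 59, 38, 48, 244, 224] = fe 0e 7d 3b 26 30 f4 e0 is 8 bytes > B = 4, so hash it first: H(key) = 03 ee, then zero-pad to 4 bytes: K' = 03 ee 00 00.
K' ⊕ ipad = 35 d8 36 36.  K' ⊕ opad = 5f b2 5c 5c.
Inner input = (K'⊕ipad) ∥ m = 35 d8 36 36 ∥ 63 6e 73 70.
Inner hash: sum = 53+216+54+54+99+110+115+112 = 813 → 03 2d.
Outer input = (K'⊕opad) ∥ inner = 5f b2 5c 5c ∥ 03 2d.
Outer hash (tag): sum = 95+178+92+92+3+45 = 505 → 01 f9.

01f9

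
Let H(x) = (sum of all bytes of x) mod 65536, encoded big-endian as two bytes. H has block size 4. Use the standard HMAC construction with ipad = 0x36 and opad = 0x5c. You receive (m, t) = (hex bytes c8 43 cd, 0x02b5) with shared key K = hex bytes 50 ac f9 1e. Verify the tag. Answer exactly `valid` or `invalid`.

valid

Key hex bytes 50 ac f9 1e is exactly B = 4 bytes: K' = 50 ac f9 1e.
K' ⊕ ipad = 66 9a cf 28; K' ⊕ opad = 0c f0 a5 42.
Inner hash: sum = 102+154+207+40+200+67+205 = 975 → 03 cf.
Outer hash (recomputed tag): sum = 12+240+165+66+3+207 = 693 → 02 b5.
Recomputed tag = 02b5; claimed = 02b5 → match.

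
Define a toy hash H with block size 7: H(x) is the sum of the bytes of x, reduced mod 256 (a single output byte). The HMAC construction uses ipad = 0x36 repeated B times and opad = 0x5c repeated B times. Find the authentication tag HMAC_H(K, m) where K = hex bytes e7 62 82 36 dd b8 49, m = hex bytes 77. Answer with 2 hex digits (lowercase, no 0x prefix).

Key hex bytes e7 62 82 36 dd b8 49 is exactly B = 7 bytes: K' = e7 62 82 36 dd b8 49.
K' ⊕ ipad = d1 54 b4 00 eb 8e 7f.  K' ⊕ opad = bb 3e de 6a 81 e4 15.
Inner input = (K'⊕ipad) ∥ m = d1 54 b4 00 eb 8e 7f ∥ 77.
Inner hash: sum = 209+84+180+0+235+142+127+119 = 1096; mod 256 = 72 → 48.
Outer input = (K'⊕opad) ∥ inner = bb 3e de 6a 81 e4 15 ∥ 48.
Outer hash (tag): sum = 187+62+222+106+129+228+21+72 = 1027; mod 256 = 3 → 03.

03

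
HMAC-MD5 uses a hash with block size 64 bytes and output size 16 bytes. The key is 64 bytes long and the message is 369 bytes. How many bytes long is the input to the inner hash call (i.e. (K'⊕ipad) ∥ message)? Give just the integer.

433

Key is 64 ≤ 64 bytes, zero-padded: |K'| = 64.
Inner input = (K'⊕ipad) ∥ m → 64 + 369 = 433 bytes.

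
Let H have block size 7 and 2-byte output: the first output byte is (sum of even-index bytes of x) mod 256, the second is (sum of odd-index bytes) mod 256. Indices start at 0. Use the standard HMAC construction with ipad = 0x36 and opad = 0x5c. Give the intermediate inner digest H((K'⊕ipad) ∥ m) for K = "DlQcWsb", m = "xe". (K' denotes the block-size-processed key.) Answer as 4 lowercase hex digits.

f36c

Key "DlQcWsb" = 44 6c 51 63 57 73 62 is exactly B = 7 bytes: K' = 44 6c 51 63 57 73 62.
K' ⊕ ipad = 72 5a 67 55 61 45 54.
Inner input = 72 5a 67 55 61 45 54 ∥ 78 65.
Inner hash: even-index sum = 499 mod 256 = 243; odd-index sum = 364 mod 256 = 108 → f3 6c.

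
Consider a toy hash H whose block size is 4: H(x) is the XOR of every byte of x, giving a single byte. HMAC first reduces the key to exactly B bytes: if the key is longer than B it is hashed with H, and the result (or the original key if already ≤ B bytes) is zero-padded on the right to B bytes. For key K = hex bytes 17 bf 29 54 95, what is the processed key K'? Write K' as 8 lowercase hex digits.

40000000

|K| = 5 > B = 4, so first hash the key.
H(K): XOR 17⊕bf⊕29⊕54⊕95 = 40.
Zero-pad H(K) = 40 to 4 bytes: K' = 40 00 00 00.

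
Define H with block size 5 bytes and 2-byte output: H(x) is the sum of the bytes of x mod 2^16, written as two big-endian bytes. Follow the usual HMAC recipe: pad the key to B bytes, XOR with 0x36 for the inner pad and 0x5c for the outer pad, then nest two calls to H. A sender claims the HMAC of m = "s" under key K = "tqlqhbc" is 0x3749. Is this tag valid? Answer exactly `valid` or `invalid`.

Key "tqlqhbc" = 74 71 6c 71 68 62 63 is 7 bytes > B = 5, so hash it first: H(key) = 02 ef, then zero-pad to 5 bytes: K' = 02 ef 00 00 00.
K' ⊕ ipad = 34 d9 36 36 36; K' ⊕ opad = 5e b3 5c 5c 5c.
Inner hash: sum = 52+217+54+54+54+115 = 546 → 02 22.
Outer hash (recomputed tag): sum = 94+179+92+92+92+2+34 = 585 → 02 49.
Recomputed tag = 0249; claimed = 3749 → mismatch.

invalid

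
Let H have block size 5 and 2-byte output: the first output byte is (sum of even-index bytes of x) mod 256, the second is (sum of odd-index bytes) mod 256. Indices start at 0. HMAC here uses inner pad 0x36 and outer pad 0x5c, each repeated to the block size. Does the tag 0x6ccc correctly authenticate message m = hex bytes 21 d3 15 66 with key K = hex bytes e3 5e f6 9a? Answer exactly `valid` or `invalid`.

invalid

Key hex bytes e3 5e f6 9a is 4 bytes ≤ B = 5; zero-pad to 5 bytes: K' = e3 5e f6 9a 00.
K' ⊕ ipad = d5 68 c0 ac 36; K' ⊕ opad = bf 02 aa c6 5c.
Inner hash: even-index sum = 772 mod 256 = 4; odd-index sum = 330 mod 256 = 74 → 04 4a.
Outer hash (recomputed tag): even-index sum = 527 mod 256 = 15; odd-index sum = 204 mod 256 = 204 → 0f cc.
Recomputed tag = 0fcc; claimed = 6ccc → mismatch.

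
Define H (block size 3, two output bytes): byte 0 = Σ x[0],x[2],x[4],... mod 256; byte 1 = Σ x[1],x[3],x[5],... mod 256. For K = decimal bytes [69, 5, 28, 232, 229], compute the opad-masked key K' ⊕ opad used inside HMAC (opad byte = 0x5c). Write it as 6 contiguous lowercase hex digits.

Key decimal bytes [69, 5, 28, 232, 229] = 45 05 1c e8 e5 is 5 bytes > B = 3, so hash it first: H(key) = 46 ed, then zero-pad to 3 bytes: K' = 46 ed 00.
XOR each byte with 0x5c: 46⊕5c=1a, ed⊕5c=b1, 00⊕5c=5c.

1ab15c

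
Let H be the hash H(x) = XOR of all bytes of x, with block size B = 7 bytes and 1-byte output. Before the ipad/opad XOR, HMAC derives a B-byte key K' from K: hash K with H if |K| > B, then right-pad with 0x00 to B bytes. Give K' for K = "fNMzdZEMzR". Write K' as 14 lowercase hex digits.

|K| = 10 > B = 7, so first hash the key.
H(K): XOR 66⊕4e⊕4d⊕7a⊕64⊕5a⊕45⊕4d⊕7a⊕52 = 01.
Zero-pad H(K) = 01 to 7 bytes: K' = 01 00 00 00 00 00 00.

01000000000000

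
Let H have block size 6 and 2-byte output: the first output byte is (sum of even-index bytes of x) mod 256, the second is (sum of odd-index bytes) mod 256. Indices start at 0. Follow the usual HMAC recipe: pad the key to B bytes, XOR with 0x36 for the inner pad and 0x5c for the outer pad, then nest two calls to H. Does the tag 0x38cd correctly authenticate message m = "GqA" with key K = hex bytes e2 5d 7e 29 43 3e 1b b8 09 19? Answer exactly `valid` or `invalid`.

Key hex bytes e2 5d 7e 29 43 3e 1b b8 09 19 is 10 bytes > B = 6, so hash it first: H(key) = c7 95, then zero-pad to 6 bytes: K' = c7 95 00 00 00 00.
K' ⊕ ipad = f1 a3 36 36 36 36; K' ⊕ opad = 9b c9 5c 5c 5c 5c.
Inner hash: even-index sum = 485 mod 256 = 229; odd-index sum = 384 mod 256 = 128 → e5 80.
Outer hash (recomputed tag): even-index sum = 568 mod 256 = 56; odd-index sum = 513 mod 256 = 1 → 38 01.
Recomputed tag = 3801; claimed = 38cd → mismatch.

invalid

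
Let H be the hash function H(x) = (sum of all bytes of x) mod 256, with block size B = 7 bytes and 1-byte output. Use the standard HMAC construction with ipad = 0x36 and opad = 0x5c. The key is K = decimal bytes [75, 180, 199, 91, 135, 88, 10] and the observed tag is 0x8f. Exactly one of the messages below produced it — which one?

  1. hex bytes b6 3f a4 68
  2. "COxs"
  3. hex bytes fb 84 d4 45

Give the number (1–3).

1

Key decimal bytes [75, 180, 199, 91, 135, 88, 10] = 4b b4 c7 5b 87 58 0a is exactly B = 7 bytes: K' = 4b b4 c7 5b 87 58 0a.
K' ⊕ ipad = 7d 82 f1 6d b1 6e 3c; K' ⊕ opad = 17 e8 9b 07 db 04 56.
m1: inner = H(7d 82 f1 6d b1 6e 3c b6 3f a4 68) = b9; tag = H(17 e8 9b 07 db 04 56 b9) = 8f ← matches
m2: inner = H(7d 82 f1 6d b1 6e 3c 43 4f 78 73) = 35; tag = H(17 e8 9b 07 db 04 56 35) = 0b
m3: inner = H(7d 82 f1 6d b1 6e 3c fb 84 d4 45) = 50; tag = H(17 e8 9b 07 db 04 56 50) = 26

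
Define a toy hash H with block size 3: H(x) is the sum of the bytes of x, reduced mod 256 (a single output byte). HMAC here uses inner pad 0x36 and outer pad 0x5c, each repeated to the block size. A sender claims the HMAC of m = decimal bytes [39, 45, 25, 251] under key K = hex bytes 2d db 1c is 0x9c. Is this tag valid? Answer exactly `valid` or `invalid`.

invalid

Key hex bytes 2d db 1c is exactly B = 3 bytes: K' = 2d db 1c.
K' ⊕ ipad = 1b ed 2a; K' ⊕ opad = 71 87 40.
Inner hash: sum = 27+237+42+39+45+25+251 = 666; mod 256 = 154 → 9a.
Outer hash (recomputed tag): sum = 113+135+64+154 = 466; mod 256 = 210 → d2.
Recomputed tag = d2; claimed = 9c → mismatch.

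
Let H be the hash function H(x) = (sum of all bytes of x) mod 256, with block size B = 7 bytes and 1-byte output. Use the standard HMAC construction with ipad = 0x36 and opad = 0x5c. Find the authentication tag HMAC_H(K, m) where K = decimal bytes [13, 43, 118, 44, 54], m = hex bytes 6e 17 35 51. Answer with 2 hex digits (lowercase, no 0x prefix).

Key decimal bytes [13, 43, 118, 44, 54] = 0d 2b 76 2c 36 is 5 bytes ≤ B = 7; zero-pad to 7 bytes: K' = 0d 2b 76 2c 36 00 00.
K' ⊕ ipad = 3b 1d 40 1a 00 36 36.  K' ⊕ opad = 51 77 2a 70 6a 5c 5c.
Inner input = (K'⊕ipad) ∥ m = 3b 1d 40 1a 00 36 36 ∥ 6e 17 35 51.
Inner hash: sum = 59+29+64+26+0+54+54+110+23+53+81 = 553; mod 256 = 41 → 29.
Outer input = (K'⊕opad) ∥ inner = 51 77 2a 70 6a 5c 5c ∥ 29.
Outer hash (tag): sum = 81+119+42+112+106+92+92+41 = 685; mod 256 = 173 → ad.

ad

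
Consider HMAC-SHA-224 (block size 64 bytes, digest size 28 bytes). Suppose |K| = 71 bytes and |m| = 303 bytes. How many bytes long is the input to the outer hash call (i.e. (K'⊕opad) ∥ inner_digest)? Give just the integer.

Key is 71 > 64 bytes, so it is hashed to 28 bytes then zero-padded to 64: |K'| = 64.
Outer input = (K'⊕opad) ∥ H(inner) → 64 + 28 = 92 bytes.

92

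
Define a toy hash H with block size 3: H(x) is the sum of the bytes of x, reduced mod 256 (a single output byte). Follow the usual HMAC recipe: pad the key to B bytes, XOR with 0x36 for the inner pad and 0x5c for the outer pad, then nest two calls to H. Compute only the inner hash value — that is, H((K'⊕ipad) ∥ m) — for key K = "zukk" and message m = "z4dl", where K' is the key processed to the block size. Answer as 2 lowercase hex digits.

dd

Key "zukk" = 7a 75 6b 6b is 4 bytes > B = 3, so hash it first: H(key) = c5, then zero-pad to 3 bytes: K' = c5 00 00.
K' ⊕ ipad = f3 36 36.
Inner input = f3 36 36 ∥ 7a 34 64 6c.
Inner hash: sum = 243+54+54+122+52+100+108 = 733; mod 256 = 221 → dd.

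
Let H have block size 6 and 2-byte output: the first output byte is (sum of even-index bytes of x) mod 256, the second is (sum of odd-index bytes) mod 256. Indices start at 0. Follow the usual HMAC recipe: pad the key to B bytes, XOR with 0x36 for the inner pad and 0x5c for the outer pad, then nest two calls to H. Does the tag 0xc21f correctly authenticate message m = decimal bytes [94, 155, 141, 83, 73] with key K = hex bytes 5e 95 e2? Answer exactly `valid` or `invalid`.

Key hex bytes 5e 95 e2 is 3 bytes ≤ B = 6; zero-pad to 6 bytes: K' = 5e 95 e2 00 00 00.
K' ⊕ ipad = 68 a3 d4 36 36 36; K' ⊕ opad = 02 c9 be 5c 5c 5c.
Inner hash: even-index sum = 678 mod 256 = 166; odd-index sum = 509 mod 256 = 253 → a6 fd.
Outer hash (recomputed tag): even-index sum = 450 mod 256 = 194; odd-index sum = 638 mod 256 = 126 → c2 7e.
Recomputed tag = c27e; claimed = c21f → mismatch.

invalid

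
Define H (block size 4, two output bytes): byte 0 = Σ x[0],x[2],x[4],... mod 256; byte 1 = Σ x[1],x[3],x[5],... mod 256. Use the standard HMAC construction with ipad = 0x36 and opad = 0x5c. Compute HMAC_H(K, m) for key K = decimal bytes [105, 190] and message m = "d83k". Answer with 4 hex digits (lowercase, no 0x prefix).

bd9f

Key decimal bytes [105, 190] = 69 be is 2 bytes ≤ B = 4; zero-pad to 4 bytes: K' = 69 be 00 00.
K' ⊕ ipad = 5f 88 36 36.  K' ⊕ opad = 35 e2 5c 5c.
Inner input = (K'⊕ipad) ∥ m = 5f 88 36 36 ∥ 64 38 33 6b.
Inner hash: even-index sum = 300 mod 256 = 44; odd-index sum = 353 mod 256 = 97 → 2c 61.
Outer input = (K'⊕opad) ∥ inner = 35 e2 5c 5c ∥ 2c 61.
Outer hash (tag): even-index sum = 189 mod 256 = 189; odd-index sum = 415 mod 256 = 159 → bd 9f.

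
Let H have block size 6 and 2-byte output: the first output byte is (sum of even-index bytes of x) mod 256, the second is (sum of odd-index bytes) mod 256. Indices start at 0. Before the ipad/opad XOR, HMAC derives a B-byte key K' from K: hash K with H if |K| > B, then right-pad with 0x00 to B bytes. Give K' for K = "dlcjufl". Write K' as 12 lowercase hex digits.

a83c00000000

|K| = 7 > B = 6, so first hash the key.
H(K): even-index sum = 424 mod 256 = 168; odd-index sum = 316 mod 256 = 60 → a8 3c.
Zero-pad H(K) = a8 3c to 6 bytes: K' = a8 3c 00 00 00 00.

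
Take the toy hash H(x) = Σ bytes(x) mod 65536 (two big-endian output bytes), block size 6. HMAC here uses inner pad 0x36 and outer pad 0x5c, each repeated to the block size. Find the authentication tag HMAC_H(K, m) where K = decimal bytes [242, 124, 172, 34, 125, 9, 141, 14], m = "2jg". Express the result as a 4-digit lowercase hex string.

024d

Key decimal bytes [242, 124, 172, 34, 125, 9, 141, 14] = f2 7c ac 22 7d 09 8d 0e is 8 bytes > B = 6, so hash it first: H(key) = 03 5d, then zero-pad to 6 bytes: K' = 03 5d 00 00 00 00.
K' ⊕ ipad = 35 6b 36 36 36 36.  K' ⊕ opad = 5f 01 5c 5c 5c 5c.
Inner input = (K'⊕ipad) ∥ m = 35 6b 36 36 36 36 ∥ 32 6a 67.
Inner hash: sum = 53+107+54+54+54+54+50+106+103 = 635 → 02 7b.
Outer input = (K'⊕opad) ∥ inner = 5f 01 5c 5c 5c 5c ∥ 02 7b.
Outer hash (tag): sum = 95+1+92+92+92+92+2+123 = 589 → 02 4d.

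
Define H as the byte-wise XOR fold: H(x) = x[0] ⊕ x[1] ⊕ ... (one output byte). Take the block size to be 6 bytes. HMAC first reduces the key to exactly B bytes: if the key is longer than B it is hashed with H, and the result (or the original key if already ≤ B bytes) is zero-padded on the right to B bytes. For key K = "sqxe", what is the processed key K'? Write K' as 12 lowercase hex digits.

Key "sqxe" = 73 71 78 65 is 4 bytes ≤ B = 6; zero-pad to 6 bytes: K' = 73 71 78 65 00 00.

737178650000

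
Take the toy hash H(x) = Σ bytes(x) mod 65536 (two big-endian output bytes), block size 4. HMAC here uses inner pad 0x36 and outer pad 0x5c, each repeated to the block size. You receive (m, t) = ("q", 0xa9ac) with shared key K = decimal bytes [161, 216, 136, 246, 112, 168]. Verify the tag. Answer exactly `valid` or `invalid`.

invalid

Key decimal bytes [161, 216, 136, 246, 112, 168] = a1 d8 88 f6 70 a8 is 6 bytes > B = 4, so hash it first: H(key) = 04 0f, then zero-pad to 4 bytes: K' = 04 0f 00 00.
K' ⊕ ipad = 32 39 36 36; K' ⊕ opad = 58 53 5c 5c.
Inner hash: sum = 50+57+54+54+113 = 328 → 01 48.
Outer hash (recomputed tag): sum = 88+83+92+92+1+72 = 428 → 01 ac.
Recomputed tag = 01ac; claimed = a9ac → mismatch.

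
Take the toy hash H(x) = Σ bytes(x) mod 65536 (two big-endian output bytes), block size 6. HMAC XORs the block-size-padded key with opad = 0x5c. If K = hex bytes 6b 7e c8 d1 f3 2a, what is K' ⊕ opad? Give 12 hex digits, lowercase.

Key hex bytes 6b 7e c8 d1 f3 2a is exactly B = 6 bytes: K' = 6b 7e c8 d1 f3 2a.
XOR each byte with 0x5c: 6b⊕5c=37, 7e⊕5c=22, c8⊕5c=94, d1⊕5c=8d, f3⊕5c=af, 2a⊕5c=76.

3722948daf76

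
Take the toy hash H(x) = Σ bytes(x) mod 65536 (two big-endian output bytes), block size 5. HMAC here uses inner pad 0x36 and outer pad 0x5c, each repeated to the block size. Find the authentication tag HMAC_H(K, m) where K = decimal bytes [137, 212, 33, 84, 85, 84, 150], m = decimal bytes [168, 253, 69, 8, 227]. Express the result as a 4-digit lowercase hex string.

Key decimal bytes [137, 212, 33, 84, 85, 84, 150] = 89 d4 21 54 55 54 96 is 7 bytes > B = 5, so hash it first: H(key) = 03 11, then zero-pad to 5 bytes: K' = 03 11 00 00 00.
K' ⊕ ipad = 35 27 36 36 36.  K' ⊕ opad = 5f 4d 5c 5c 5c.
Inner input = (K'⊕ipad) ∥ m = 35 27 36 36 36 ∥ a8 fd 45 08 e3.
Inner hash: sum = 53+39+54+54+54+168+253+69+8+227 = 979 → 03 d3.
Outer input = (K'⊕opad) ∥ inner = 5f 4d 5c 5c 5c ∥ 03 d3.
Outer hash (tag): sum = 95+77+92+92+92+3+211 = 662 → 02 96.

0296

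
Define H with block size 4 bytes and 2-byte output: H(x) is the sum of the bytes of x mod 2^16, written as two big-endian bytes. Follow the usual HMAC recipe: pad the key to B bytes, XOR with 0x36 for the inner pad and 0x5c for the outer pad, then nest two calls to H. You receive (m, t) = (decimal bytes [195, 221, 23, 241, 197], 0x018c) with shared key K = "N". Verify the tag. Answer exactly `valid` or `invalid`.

Key "N" = 4e is 1 byte ≤ B = 4; zero-pad to 4 bytes: K' = 4e 00 00 00.
K' ⊕ ipad = 78 36 36 36; K' ⊕ opad = 12 5c 5c 5c.
Inner hash: sum = 120+54+54+54+195+221+23+241+197 = 1159 → 04 87.
Outer hash (recomputed tag): sum = 18+92+92+92+4+135 = 433 → 01 b1.
Recomputed tag = 01b1; claimed = 018c → mismatch.

invalid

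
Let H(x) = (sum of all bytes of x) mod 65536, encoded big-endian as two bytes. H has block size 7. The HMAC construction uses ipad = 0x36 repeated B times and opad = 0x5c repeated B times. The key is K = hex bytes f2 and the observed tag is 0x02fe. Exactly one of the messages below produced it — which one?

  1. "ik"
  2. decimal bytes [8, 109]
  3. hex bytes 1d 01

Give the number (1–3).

3

Key hex bytes f2 is 1 byte ≤ B = 7; zero-pad to 7 bytes: K' = f2 00 00 00 00 00 00.
K' ⊕ ipad = c4 36 36 36 36 36 36; K' ⊕ opad = ae 5c 5c 5c 5c 5c 5c.
m1: inner = H(c4 36 36 36 36 36 36 69 6b) = 02 dc; tag = H(ae 5c 5c 5c 5c 5c 5c 02 dc) = 03b4
m2: inner = H(c4 36 36 36 36 36 36 08 6d) = 02 7d; tag = H(ae 5c 5c 5c 5c 5c 5c 02 7d) = 0355
m3: inner = H(c4 36 36 36 36 36 36 1d 01) = 02 26; tag = H(ae 5c 5c 5c 5c 5c 5c 02 26) = 02fe ← matches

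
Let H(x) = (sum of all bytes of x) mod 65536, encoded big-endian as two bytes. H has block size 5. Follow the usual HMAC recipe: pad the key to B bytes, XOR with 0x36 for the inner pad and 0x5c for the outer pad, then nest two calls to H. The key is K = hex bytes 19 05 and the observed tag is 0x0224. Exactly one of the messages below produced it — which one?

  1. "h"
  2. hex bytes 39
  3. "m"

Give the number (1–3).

Key hex bytes 19 05 is 2 bytes ≤ B = 5; zero-pad to 5 bytes: K' = 19 05 00 00 00.
K' ⊕ ipad = 2f 33 36 36 36; K' ⊕ opad = 45 59 5c 5c 5c.
m1: inner = H(2f 33 36 36 36 68) = 01 6c; tag = H(45 59 5c 5c 5c 01 6c) = 021f
m2: inner = H(2f 33 36 36 36 39) = 01 3d; tag = H(45 59 5c 5c 5c 01 3d) = 01f0
m3: inner = H(2f 33 36 36 36 6d) = 01 71; tag = H(45 59 5c 5c 5c 01 71) = 0224 ← matches

3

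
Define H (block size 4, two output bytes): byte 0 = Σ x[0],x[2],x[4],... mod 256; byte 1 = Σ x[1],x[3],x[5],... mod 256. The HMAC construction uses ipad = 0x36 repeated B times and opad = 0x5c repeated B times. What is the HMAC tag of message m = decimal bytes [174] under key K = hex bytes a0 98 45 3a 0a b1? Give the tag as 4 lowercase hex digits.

cc26

Key hex bytes a0 98 45 3a 0a b1 is 6 bytes > B = 4, so hash it first: H(key) = ef 83, then zero-pad to 4 bytes: K' = ef 83 00 00.
K' ⊕ ipad = d9 b5 36 36.  K' ⊕ opad = b3 df 5c 5c.
Inner input = (K'⊕ipad) ∥ m = d9 b5 36 36 ∥ ae.
Inner hash: even-index sum = 445 mod 256 = 189; odd-index sum = 235 mod 256 = 235 → bd eb.
Outer input = (K'⊕opad) ∥ inner = b3 df 5c 5c ∥ bd eb.
Outer hash (tag): even-index sum = 460 mod 256 = 204; odd-index sum = 550 mod 256 = 38 → cc 26.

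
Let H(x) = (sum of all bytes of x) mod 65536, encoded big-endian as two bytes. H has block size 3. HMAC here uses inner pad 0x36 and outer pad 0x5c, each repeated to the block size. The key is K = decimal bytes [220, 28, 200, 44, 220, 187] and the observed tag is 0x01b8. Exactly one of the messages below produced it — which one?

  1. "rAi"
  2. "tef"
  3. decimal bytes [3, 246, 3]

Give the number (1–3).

Key decimal bytes [220, 28, 200, 44, 220, 187] = dc 1c c8 2c dc bb is 6 bytes > B = 3, so hash it first: H(key) = 03 83, then zero-pad to 3 bytes: K' = 03 83 00.
K' ⊕ ipad = 35 b5 36; K' ⊕ opad = 5f df 5c.
m1: inner = H(35 b5 36 72 41 69) = 02 3c; tag = H(5f df 5c 02 3c) = 01d8
m2: inner = H(35 b5 36 74 65 66) = 02 5f; tag = H(5f df 5c 02 5f) = 01fb
m3: inner = H(35 b5 36 03 f6 03) = 02 1c; tag = H(5f df 5c 02 1c) = 01b8 ← matches

3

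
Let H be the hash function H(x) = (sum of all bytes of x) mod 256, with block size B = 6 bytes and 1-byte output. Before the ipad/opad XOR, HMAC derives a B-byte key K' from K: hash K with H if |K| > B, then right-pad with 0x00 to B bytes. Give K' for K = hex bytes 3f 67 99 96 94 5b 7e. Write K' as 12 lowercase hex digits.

|K| = 7 > B = 6, so first hash the key.
H(K): sum = 63+103+153+150+148+91+126 = 834; mod 256 = 66 → 42.
Zero-pad H(K) = 42 to 6 bytes: K' = 42 00 00 00 00 00.

420000000000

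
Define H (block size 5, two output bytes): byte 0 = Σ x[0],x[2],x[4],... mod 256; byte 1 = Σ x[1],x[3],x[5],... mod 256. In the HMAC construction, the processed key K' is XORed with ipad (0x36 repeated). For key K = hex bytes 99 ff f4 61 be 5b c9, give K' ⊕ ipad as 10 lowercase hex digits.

Key hex bytes 99 ff f4 61 be 5b c9 is 7 bytes > B = 5, so hash it first: H(key) = 14 bb, then zero-pad to 5 bytes: K' = 14 bb 00 00 00.
XOR each byte with 0x36: 14⊕36=22, bb⊕36=8d, 00⊕36=36, 00⊕36=36, 00⊕36=36.

228d363636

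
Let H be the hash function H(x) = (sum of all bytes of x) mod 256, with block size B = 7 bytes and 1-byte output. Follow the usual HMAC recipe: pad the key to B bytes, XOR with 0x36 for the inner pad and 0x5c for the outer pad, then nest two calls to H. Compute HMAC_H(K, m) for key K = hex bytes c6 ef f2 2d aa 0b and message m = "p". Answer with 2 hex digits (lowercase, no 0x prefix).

Key hex bytes c6 ef f2 2d aa 0b is 6 bytes ≤ B = 7; zero-pad to 7 bytes: K' = c6 ef f2 2d aa 0b 00.
K' ⊕ ipad = f0 d9 c4 1b 9c 3d 36.  K' ⊕ opad = 9a b3 ae 71 f6 57 5c.
Inner input = (K'⊕ipad) ∥ m = f0 d9 c4 1b 9c 3d 36 ∥ 70.
Inner hash: sum = 240+217+196+27+156+61+54+112 = 1063; mod 256 = 39 → 27.
Outer input = (K'⊕opad) ∥ inner = 9a b3 ae 71 f6 57 5c ∥ 27.
Outer hash (tag): sum = 154+179+174+113+246+87+92+39 = 1084; mod 256 = 60 → 3c.

3c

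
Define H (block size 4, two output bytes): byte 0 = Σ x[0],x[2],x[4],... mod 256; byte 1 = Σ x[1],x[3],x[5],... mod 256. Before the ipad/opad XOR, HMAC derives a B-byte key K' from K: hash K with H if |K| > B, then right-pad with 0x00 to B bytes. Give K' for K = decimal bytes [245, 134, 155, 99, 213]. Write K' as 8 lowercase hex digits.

65e90000

|K| = 5 > B = 4, so first hash the key.
H(K): even-index sum = 613 mod 256 = 101; odd-index sum = 233 mod 256 = 233 → 65 e9.
Zero-pad H(K) = 65 e9 to 4 bytes: K' = 65 e9 00 00.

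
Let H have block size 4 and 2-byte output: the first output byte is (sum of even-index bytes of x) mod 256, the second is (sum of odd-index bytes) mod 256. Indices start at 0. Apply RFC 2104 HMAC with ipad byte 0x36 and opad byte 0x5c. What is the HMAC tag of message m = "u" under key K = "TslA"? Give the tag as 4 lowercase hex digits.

Key "TslA" = 54 73 6c 41 is exactly B = 4 bytes: K' = 54 73 6c 41.
K' ⊕ ipad = 62 45 5a 77.  K' ⊕ opad = 08 2f 30 1d.
Inner input = (K'⊕ipad) ∥ m = 62 45 5a 77 ∥ 75.
Inner hash: even-index sum = 305 mod 256 = 49; odd-index sum = 188 mod 256 = 188 → 31 bc.
Outer input = (K'⊕opad) ∥ inner = 08 2f 30 1d ∥ 31 bc.
Outer hash (tag): even-index sum = 105 mod 256 = 105; odd-index sum = 264 mod 256 = 8 → 69 08.

6908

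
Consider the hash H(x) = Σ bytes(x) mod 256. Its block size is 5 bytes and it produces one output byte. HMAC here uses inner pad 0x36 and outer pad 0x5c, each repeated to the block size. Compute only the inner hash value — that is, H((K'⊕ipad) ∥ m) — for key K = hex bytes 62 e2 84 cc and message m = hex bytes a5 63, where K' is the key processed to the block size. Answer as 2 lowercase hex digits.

Key hex bytes 62 e2 84 cc is 4 bytes ≤ B = 5; zero-pad to 5 bytes: K' = 62 e2 84 cc 00.
K' ⊕ ipad = 54 d4 b2 fa 36.
Inner input = 54 d4 b2 fa 36 ∥ a5 63.
Inner hash: sum = 84+212+178+250+54+165+99 = 1042; mod 256 = 18 → 12.

12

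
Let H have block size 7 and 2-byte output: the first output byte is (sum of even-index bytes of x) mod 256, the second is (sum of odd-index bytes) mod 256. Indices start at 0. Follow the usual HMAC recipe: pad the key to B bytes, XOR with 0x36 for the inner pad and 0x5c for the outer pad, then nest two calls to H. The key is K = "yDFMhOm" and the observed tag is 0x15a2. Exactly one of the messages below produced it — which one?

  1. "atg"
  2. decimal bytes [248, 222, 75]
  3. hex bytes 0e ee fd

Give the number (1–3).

3

Key "yDFMhOm" = 79 44 46 4d 68 4f 6d is exactly B = 7 bytes: K' = 79 44 46 4d 68 4f 6d.
K' ⊕ ipad = 4f 72 70 7b 5e 79 5b; K' ⊕ opad = 25 18 1a 11 34 13 31.
m1: inner = H(4f 72 70 7b 5e 79 5b 61 74 67) = ec 2e; tag = H(25 18 1a 11 34 13 31 ec 2e) = d228
m2: inner = H(4f 72 70 7b 5e 79 5b f8 de 4b) = 56 a9; tag = H(25 18 1a 11 34 13 31 56 a9) = 4d92
m3: inner = H(4f 72 70 7b 5e 79 5b 0e ee fd) = 66 71; tag = H(25 18 1a 11 34 13 31 66 71) = 15a2 ← matches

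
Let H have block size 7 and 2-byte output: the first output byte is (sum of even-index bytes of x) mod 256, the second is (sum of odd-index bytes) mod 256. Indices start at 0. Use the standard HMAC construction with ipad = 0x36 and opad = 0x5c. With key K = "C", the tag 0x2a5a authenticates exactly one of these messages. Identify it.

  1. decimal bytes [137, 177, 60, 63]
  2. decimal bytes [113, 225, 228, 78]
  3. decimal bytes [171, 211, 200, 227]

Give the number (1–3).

Key "C" = 43 is 1 byte ≤ B = 7; zero-pad to 7 bytes: K' = 43 00 00 00 00 00 00.
K' ⊕ ipad = 75 36 36 36 36 36 36; K' ⊕ opad = 1f 5c 5c 5c 5c 5c 5c.
m1: inner = H(75 36 36 36 36 36 36 89 b1 3c 3f) = 07 67; tag = H(1f 5c 5c 5c 5c 5c 5c 07 67) = 9a1b
m2: inner = H(75 36 36 36 36 36 36 71 e1 e4 4e) = 46 f7; tag = H(1f 5c 5c 5c 5c 5c 5c 46 f7) = 2a5a ← matches
m3: inner = H(75 36 36 36 36 36 36 ab d3 c8 e3) = cd 15; tag = H(1f 5c 5c 5c 5c 5c 5c cd 15) = 48e1

2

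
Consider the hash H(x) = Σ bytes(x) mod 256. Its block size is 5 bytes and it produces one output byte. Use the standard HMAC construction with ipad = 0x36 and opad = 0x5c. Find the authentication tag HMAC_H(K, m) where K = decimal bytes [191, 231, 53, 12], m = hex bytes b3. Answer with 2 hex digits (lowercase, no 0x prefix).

Key decimal bytes [191, 231, 53, 12] = bf e7 35 0c is 4 bytes ≤ B = 5; zero-pad to 5 bytes: K' = bf e7 35 0c 00.
K' ⊕ ipad = 89 d1 03 3a 36.  K' ⊕ opad = e3 bb 69 50 5c.
Inner input = (K'⊕ipad) ∥ m = 89 d1 03 3a 36 ∥ b3.
Inner hash: sum = 137+209+3+58+54+179 = 640; mod 256 = 128 → 80.
Outer input = (K'⊕opad) ∥ inner = e3 bb 69 50 5c ∥ 80.
Outer hash (tag): sum = 227+187+105+80+92+128 = 819; mod 256 = 51 → 33.

33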